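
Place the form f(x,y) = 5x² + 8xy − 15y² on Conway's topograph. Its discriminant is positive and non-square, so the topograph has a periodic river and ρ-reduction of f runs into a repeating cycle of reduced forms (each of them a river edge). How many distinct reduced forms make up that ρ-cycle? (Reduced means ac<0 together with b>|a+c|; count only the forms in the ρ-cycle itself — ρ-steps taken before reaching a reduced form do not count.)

D = 364, ⌊√D⌋ = 19
descent: ρ → (-15,-8,5)
descent: ρ → (5,18,-2)  [lands on river]
river: ρ → (-2,18,5)
river: ρ → (5,12,-11)
river: ρ → (-11,10,6)
river: ρ → (6,14,-7)
river: ρ → (-7,14,6)
river: ρ → (6,10,-11)
river: ρ → (-11,12,5)
ρ-cycle length = 8 (tail of 2 descent steps not counted)

8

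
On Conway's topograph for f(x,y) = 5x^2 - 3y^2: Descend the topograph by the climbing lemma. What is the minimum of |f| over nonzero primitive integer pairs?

descent: ρ → (-3,6,2)  [lands on river]
river: ρ → (2,6,-3)
closes: descent 1, river 2
min |a| on river = 2

2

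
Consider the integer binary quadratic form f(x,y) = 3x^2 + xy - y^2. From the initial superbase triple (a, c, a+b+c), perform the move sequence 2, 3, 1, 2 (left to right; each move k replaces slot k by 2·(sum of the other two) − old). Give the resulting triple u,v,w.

start (3,-1,3) = (f(1,0),f(0,1),f(1,1))
replace slot 2: 2·(3+3) − (-1) = 13 → (3,13,3)
replace slot 3: 2·(3+13) − 3 = 29 → (3,13,29)
replace slot 1: 2·(13+29) − 3 = 81 → (81,13,29)
replace slot 2: 2·(81+29) − 13 = 207 → (81,207,29)

81,207,29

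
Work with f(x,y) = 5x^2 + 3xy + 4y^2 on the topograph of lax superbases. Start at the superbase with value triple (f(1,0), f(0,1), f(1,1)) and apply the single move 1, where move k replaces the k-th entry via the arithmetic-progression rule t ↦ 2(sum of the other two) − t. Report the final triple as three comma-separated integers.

start (5,4,12) = (f(1,0),f(0,1),f(1,1))
replace slot 1: 2·(4+12) − 5 = 27 → (27,4,12)

27,4,12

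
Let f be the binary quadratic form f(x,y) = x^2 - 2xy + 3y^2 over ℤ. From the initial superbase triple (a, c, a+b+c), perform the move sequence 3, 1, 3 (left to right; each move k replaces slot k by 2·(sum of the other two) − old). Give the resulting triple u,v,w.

start (1,3,2) = (f(1,0),f(0,1),f(1,1))
replace slot 3: 2·(1+3) − 2 = 6 → (1,3,6)
replace slot 1: 2·(3+6) − 1 = 17 → (17,3,6)
replace slot 3: 2·(17+3) − 6 = 34 → (17,3,34)

17,3,34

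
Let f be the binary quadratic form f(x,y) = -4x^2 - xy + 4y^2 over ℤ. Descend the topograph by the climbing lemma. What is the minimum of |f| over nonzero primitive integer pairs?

descent: ρ → (4,1,-4)  [lands on river]
river: ρ → (-4,7,1)
river: ρ → (1,7,-4)
river: ρ → (-4,1,4)
river: ρ → (4,7,-1)
river: ρ → (-1,7,4)
closes: descent 1, river 6
min |a| on river = 1

1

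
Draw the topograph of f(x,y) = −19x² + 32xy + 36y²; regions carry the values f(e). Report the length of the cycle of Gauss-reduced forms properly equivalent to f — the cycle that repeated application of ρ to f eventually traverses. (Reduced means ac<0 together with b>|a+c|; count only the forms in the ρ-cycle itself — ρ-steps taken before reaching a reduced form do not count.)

D = 3760, ⌊√D⌋ = 61
river: ρ → (36,40,-15)
river: ρ → (-15,50,21)
river: ρ → (21,34,-31)
river: ρ → (-31,28,24)
river: ρ → (24,20,-35)
river: ρ → (-35,50,9)
river: ρ → (9,58,-11)
river: ρ → (-11,52,24)
river: ρ → (24,44,-19)
river: ρ → (-19,32,36)
ρ-cycle length = 10 (tail of 0 descent steps not counted)

10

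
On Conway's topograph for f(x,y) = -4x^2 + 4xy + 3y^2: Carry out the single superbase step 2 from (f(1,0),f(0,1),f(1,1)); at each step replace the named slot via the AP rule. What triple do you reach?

start (-4,3,3) = (f(1,0),f(0,1),f(1,1))
replace slot 2: 2·((-4)+3) − 3 = -5 → (-4,-5,3)

-4,-5,3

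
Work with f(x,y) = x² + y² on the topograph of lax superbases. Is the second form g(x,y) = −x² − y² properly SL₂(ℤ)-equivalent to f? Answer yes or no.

D₁ = -4, D₂ = -4
f: reduced (well bottom): (1,0,1) with a≤c, −a<b≤a
g is negative-definite; reduce −g:
−g: reduced (well bottom): (1,0,1) with a≤c, −a<b≤a
flip sign back: reduced form of g is (-1,0,-1)
reduced forms (1, 0, 1) vs (-1, 0, -1) ⇒ inequivalent

no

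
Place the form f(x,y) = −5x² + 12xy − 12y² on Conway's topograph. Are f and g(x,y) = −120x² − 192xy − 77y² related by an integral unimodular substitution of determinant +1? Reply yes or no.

D₁ = -96, D₂ = -96
f is negative-definite; reduce −f:
−f: translate: b→-2 (≡-12 mod 10), so (5,-12,12)→(5,-2,5)
−f: flip: (5,-2,5)→(5,2,5)
−f: reduced (well bottom): (5,2,5) with a≤c, −a<b≤a
flip sign back: reduced form of f is (-5,-2,-5)
g is negative-definite; reduce −g:
−g: translate: b→-48 (≡192 mod 240), so (120,192,77)→(120,-48,5)
−g: flip: (120,-48,5)→(5,48,120)
−g: translate: b→-2 (≡48 mod 10), so (5,48,120)→(5,-2,5)
−g: flip: (5,-2,5)→(5,2,5)
−g: reduced (well bottom): (5,2,5) with a≤c, −a<b≤a
flip sign back: reduced form of g is (-5,-2,-5)
reduced forms (-5, -2, -5) vs (-5, -2, -5) ⇒ equivalent

yes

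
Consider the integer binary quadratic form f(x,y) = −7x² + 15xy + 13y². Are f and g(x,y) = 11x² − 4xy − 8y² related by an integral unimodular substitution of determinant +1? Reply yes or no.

D₁ = 589, D₂ = 368
discriminants differ ⇒ not SL₂(ℤ)-equivalent

no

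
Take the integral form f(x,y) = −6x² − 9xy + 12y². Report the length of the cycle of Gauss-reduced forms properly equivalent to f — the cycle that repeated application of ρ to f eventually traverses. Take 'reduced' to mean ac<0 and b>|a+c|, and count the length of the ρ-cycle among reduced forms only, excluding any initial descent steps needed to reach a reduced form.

D = 369, ⌊√D⌋ = 19
descent: ρ → (12,9,-6)  [lands on river]
river: ρ → (-6,15,6)
river: ρ → (6,9,-12)
river: ρ → (-12,15,3)
river: ρ → (3,15,-12)
river: ρ → (-12,9,6)
river: ρ → (6,15,-6)
river: ρ → (-6,9,12)
river: ρ → (12,15,-3)
river: ρ → (-3,15,12)
ρ-cycle length = 10 (tail of 1 descent step not counted)

10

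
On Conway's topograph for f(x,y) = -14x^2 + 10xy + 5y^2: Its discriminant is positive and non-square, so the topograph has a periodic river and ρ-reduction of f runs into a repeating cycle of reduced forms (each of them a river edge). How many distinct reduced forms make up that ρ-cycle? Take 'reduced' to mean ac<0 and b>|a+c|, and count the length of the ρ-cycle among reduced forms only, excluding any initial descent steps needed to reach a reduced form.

D = 380, ⌊√D⌋ = 19
river: ρ → (5,10,-14)
river: ρ → (-14,18,1)
river: ρ → (1,18,-14)
river: ρ → (-14,10,5)
ρ-cycle length = 4 (tail of 0 descent steps not counted)

4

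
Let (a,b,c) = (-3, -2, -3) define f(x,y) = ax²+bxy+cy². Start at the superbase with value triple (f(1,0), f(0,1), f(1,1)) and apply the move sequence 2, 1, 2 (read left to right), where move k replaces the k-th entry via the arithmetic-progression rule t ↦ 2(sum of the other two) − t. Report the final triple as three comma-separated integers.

start (-3,-3,-8) = (f(1,0),f(0,1),f(1,1))
replace slot 2: 2·((-3)+(-8)) − (-3) = -19 → (-3,-19,-8)
replace slot 1: 2·((-19)+(-8)) − (-3) = -51 → (-51,-19,-8)
replace slot 2: 2·((-51)+(-8)) − (-19) = -99 → (-51,-99,-8)

-51,-99,-8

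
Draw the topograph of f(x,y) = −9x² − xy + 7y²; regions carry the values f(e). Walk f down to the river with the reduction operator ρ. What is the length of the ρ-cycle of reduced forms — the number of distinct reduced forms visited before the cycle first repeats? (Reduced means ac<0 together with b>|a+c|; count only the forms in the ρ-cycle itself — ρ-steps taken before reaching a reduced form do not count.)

D = 253, ⌊√D⌋ = 15
descent: ρ → (7,15,-1)  [lands on river]
river: ρ → (-1,15,7)
river: ρ → (7,13,-3)
river: ρ → (-3,11,11)
river: ρ → (11,11,-3)
river: ρ → (-3,13,7)
ρ-cycle length = 6 (tail of 1 descent step not counted)

6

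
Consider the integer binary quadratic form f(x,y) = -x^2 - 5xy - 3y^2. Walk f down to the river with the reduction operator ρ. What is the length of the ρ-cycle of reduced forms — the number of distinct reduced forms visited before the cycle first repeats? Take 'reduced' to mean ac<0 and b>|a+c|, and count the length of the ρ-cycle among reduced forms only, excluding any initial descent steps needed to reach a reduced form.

D = 13, ⌊√D⌋ = 3
descent: ρ → (-3,-1,1)
descent: ρ → (1,3,-1)  [lands on river]
river: ρ → (-1,3,1)
ρ-cycle length = 2 (tail of 2 descent steps not counted)

2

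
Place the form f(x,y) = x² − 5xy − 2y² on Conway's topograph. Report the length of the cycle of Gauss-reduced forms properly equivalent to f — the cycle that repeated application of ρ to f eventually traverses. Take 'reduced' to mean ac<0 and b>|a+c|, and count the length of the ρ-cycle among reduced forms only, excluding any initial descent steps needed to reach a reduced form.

D = 33, ⌊√D⌋ = 5
descent: ρ → (-2,5,1)  [lands on river]
river: ρ → (1,5,-2)
river: ρ → (-2,3,3)
river: ρ → (3,3,-2)
ρ-cycle length = 4 (tail of 1 descent step not counted)

4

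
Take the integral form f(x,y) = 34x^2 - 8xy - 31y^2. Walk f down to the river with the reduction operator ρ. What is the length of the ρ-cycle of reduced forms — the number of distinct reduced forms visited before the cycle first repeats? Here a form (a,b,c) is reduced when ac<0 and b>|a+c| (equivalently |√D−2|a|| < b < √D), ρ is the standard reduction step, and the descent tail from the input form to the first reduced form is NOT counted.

D = 4280, ⌊√D⌋ = 65
descent: ρ → (-31,8,34)  [lands on river]
river: ρ → (34,60,-5)
river: ρ → (-5,60,34)
river: ρ → (34,8,-31)
river: ρ → (-31,54,11)
river: ρ → (11,56,-26)
river: ρ → (-26,48,19)
river: ρ → (19,28,-46)
river: ρ → (-46,64,1)
river: ρ → (1,64,-46)
river: ρ → (-46,28,19)
river: ρ → (19,48,-26)
river: ρ → (-26,56,11)
river: ρ → (11,54,-31)
ρ-cycle length = 14 (tail of 1 descent step not counted)

14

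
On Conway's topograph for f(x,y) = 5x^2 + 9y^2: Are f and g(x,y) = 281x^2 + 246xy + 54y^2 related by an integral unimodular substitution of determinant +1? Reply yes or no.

D₁ = -180, D₂ = -180
f: reduced (well bottom): (5,0,9) with a≤c, −a<b≤a
g: flip: (281,246,54)→(54,-246,281)
g: translate: b→-30 (≡-246 mod 108), so (54,-246,281)→(54,-30,5)
g: flip: (54,-30,5)→(5,30,54)
g: translate: b→0 (≡30 mod 10), so (5,30,54)→(5,0,9)
g: reduced (well bottom): (5,0,9) with a≤c, −a<b≤a
reduced forms (5, 0, 9) vs (5, 0, 9) ⇒ equivalent

yes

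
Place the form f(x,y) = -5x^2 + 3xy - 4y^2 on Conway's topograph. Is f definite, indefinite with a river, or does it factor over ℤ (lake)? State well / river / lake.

D = b²−4ac = 3² − 4·(-5)·(-4) = -71
D < 0 ⇒ definite ⇒ every region one sign ⇒ single well

well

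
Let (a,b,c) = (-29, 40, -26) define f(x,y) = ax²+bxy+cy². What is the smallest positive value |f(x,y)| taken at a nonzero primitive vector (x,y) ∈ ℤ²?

translate: b→18 (≡-40 mod 58), so (29,-40,26)→(29,18,15)
flip: (29,18,15)→(15,-18,29)
translate: b→12 (≡-18 mod 30), so (15,-18,29)→(15,12,26)
reduced (well bottom): (15,12,26) with a≤c, −a<b≤a
well minimum |f| = |-15| = 15 (negative-definite)

15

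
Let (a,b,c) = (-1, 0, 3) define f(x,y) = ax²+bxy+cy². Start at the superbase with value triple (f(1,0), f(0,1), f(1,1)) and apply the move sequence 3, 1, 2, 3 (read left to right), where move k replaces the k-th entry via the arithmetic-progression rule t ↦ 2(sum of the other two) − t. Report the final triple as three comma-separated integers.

start (-1,3,2) = (f(1,0),f(0,1),f(1,1))
replace slot 3: 2·((-1)+3) − 2 = 2 → (-1,3,2)
replace slot 1: 2·(3+2) − (-1) = 11 → (11,3,2)
replace slot 2: 2·(11+2) − 3 = 23 → (11,23,2)
replace slot 3: 2·(11+23) − 2 = 66 → (11,23,66)

11,23,66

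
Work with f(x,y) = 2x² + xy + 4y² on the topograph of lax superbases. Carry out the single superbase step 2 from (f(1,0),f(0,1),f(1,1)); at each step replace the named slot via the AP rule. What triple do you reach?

start (2,4,7) = (f(1,0),f(0,1),f(1,1))
replace slot 2: 2·(2+7) − 4 = 14 → (2,14,7)

2,14,7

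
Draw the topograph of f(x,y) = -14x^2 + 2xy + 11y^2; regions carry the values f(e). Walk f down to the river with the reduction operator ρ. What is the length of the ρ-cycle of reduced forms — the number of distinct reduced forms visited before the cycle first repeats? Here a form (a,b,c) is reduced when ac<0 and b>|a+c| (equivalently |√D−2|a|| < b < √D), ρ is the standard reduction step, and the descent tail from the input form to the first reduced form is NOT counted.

D = 620, ⌊√D⌋ = 24
descent: ρ → (11,20,-5)  [lands on river]
river: ρ → (-5,20,11)
river: ρ → (11,24,-1)
river: ρ → (-1,24,11)
ρ-cycle length = 4 (tail of 1 descent step not counted)

4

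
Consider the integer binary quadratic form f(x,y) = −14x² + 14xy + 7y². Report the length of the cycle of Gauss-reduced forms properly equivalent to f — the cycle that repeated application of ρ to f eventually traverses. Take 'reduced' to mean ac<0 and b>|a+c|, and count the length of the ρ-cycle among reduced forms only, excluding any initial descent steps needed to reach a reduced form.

D = 588, ⌊√D⌋ = 24
river: ρ → (7,14,-14)
river: ρ → (-14,14,7)
ρ-cycle length = 2 (tail of 0 descent steps not counted)

2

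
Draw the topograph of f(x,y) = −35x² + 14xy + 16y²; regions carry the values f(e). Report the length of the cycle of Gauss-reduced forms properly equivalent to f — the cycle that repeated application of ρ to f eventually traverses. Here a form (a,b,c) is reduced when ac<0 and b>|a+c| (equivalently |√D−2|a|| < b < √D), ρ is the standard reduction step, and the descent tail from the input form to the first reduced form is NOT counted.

D = 2436, ⌊√D⌋ = 49
descent: ρ → (16,18,-33)  [lands on river]
river: ρ → (-33,48,1)
river: ρ → (1,48,-33)
river: ρ → (-33,18,16)
river: ρ → (16,46,-5)
river: ρ → (-5,44,25)
river: ρ → (25,6,-24)
river: ρ → (-24,42,7)
river: ρ → (7,42,-24)
river: ρ → (-24,6,25)
river: ρ → (25,44,-5)
river: ρ → (-5,46,16)
ρ-cycle length = 12 (tail of 1 descent step not counted)

12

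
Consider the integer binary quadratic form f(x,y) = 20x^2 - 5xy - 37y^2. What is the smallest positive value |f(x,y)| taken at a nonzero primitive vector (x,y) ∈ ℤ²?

descent: ρ → (-37,5,20)
descent: ρ → (20,35,-22)  [lands on river]
river: ρ → (-22,53,2)
river: ρ → (2,51,-48)
river: ρ → (-48,45,5)
river: ρ → (5,45,-48)
river: ρ → (-48,51,2)
river: ρ → (2,53,-22)
river: ρ → (-22,35,20)
river: ρ → (20,45,-12)
river: ρ → (-12,51,8)
river: ρ → (8,45,-30)
river: ρ → (-30,15,23)
river: ρ → (23,31,-22)
river: ρ → (-22,13,32)
river: ρ → (32,51,-3)
river: ρ → (-3,51,32)
river: ρ → (32,13,-22)
river: ρ → (-22,31,23)
river: ρ → (23,15,-30)
river: ρ → (-30,45,8)
river: ρ → (8,51,-12)
river: ρ → (-12,45,20)
closes: descent 2, river 22
min |a| on river = 2

2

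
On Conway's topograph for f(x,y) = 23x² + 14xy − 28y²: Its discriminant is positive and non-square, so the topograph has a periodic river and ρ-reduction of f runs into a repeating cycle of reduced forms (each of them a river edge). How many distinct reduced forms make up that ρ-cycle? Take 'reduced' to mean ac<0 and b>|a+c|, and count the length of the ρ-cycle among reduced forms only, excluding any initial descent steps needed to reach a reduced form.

D = 2772, ⌊√D⌋ = 52
river: ρ → (-28,42,9)
river: ρ → (9,48,-13)
river: ρ → (-13,30,36)
river: ρ → (36,42,-7)
river: ρ → (-7,42,36)
river: ρ → (36,30,-13)
river: ρ → (-13,48,9)
river: ρ → (9,42,-28)
river: ρ → (-28,14,23)
river: ρ → (23,32,-19)
river: ρ → (-19,44,11)
river: ρ → (11,44,-19)
river: ρ → (-19,32,23)
river: ρ → (23,14,-28)
ρ-cycle length = 14 (tail of 0 descent steps not counted)

14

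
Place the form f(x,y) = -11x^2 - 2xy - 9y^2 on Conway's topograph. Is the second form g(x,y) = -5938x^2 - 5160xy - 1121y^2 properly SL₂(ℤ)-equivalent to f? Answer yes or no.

D₁ = -392, D₂ = -392
f is negative-definite; reduce −f:
−f: flip: (11,2,9)→(9,-2,11)
−f: reduced (well bottom): (9,-2,11) with a≤c, −a<b≤a
flip sign back: reduced form of f is (-9,2,-11)
g is negative-definite; reduce −g:
−g: flip: (5938,5160,1121)→(1121,-5160,5938)
−g: translate: b→-676 (≡-5160 mod 2242), so (1121,-5160,5938)→(1121,-676,102)
−g: flip: (1121,-676,102)→(102,676,1121)
−g: translate: b→64 (≡676 mod 204), so (102,676,1121)→(102,64,11)
−g: flip: (102,64,11)→(11,-64,102)
−g: translate: b→2 (≡-64 mod 22), so (11,-64,102)→(11,2,9)
−g: flip: (11,2,9)→(9,-2,11)
−g: reduced (well bottom): (9,-2,11) with a≤c, −a<b≤a
flip sign back: reduced form of g is (-9,2,-11)
reduced forms (-9, 2, -11) vs (-9, 2, -11) ⇒ equivalent

yes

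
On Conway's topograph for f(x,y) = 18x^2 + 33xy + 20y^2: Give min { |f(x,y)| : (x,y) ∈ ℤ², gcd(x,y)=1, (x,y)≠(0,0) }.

translate: b→-3 (≡33 mod 36), so (18,33,20)→(18,-3,5)
flip: (18,-3,5)→(5,3,18)
reduced (well bottom): (5,3,18) with a≤c, −a<b≤a
well minimum = a = 5

5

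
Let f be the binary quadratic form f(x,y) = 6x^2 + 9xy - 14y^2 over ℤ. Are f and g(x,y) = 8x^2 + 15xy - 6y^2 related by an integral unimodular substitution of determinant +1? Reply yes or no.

D₁ = 417, D₂ = 417
river cycle of f (length 18): (-14, 19, 1), (1, 19, -14), (-14, 9, 6), (6, 15, -8), (-8, 17, 4), (4, 15, -12), (-12, 9, 7), (7, 19, -2), (-2, 17, 16), (16, 15, -3), … (8 more)
river cycle of g (length 18): (-6, 9, 14), (14, 19, -1), (-1, 19, 14), (14, 9, -6), (-6, 15, 8), (8, 17, -4), (-4, 15, 12), (12, 9, -7), (-7, 19, 2), (2, 17, -16), … (8 more)
cycles differ ⇒ inequivalent

no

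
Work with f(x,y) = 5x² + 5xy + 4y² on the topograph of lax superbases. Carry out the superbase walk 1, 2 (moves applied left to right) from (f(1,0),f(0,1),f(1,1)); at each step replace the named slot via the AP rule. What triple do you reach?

start (5,4,14) = (f(1,0),f(0,1),f(1,1))
replace slot 1: 2·(4+14) − 5 = 31 → (31,4,14)
replace slot 2: 2·(31+14) − 4 = 86 → (31,86,14)

31,86,14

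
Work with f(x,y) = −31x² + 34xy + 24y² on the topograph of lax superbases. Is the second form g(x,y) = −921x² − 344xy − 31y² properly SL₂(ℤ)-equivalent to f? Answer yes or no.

D₁ = 4132, D₂ = 4132
river cycle of f (length 66): (24, 62, -3), (-3, 64, 3), (3, 62, -24), (-24, 34, 31), (31, 28, -27), (-27, 26, 32), (32, 38, -21), (-21, 46, 24), (24, 50, -17), (-17, 52, 21), … (56 more)
river cycle of g (length 66): (-31, 34, 24), (24, 62, -3), (-3, 64, 3), (3, 62, -24), (-24, 34, 31), (31, 28, -27), (-27, 26, 32), (32, 38, -21), (-21, 46, 24), (24, 50, -17), … (56 more)
cycles coincide ⇒ equivalent

yes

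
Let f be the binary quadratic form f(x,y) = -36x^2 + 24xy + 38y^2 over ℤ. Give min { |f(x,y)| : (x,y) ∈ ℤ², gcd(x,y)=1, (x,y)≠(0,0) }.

river: ρ → (38,52,-22)
river: ρ → (-22,36,54)
river: ρ → (54,72,-4)
river: ρ → (-4,72,54)
river: ρ → (54,36,-22)
river: ρ → (-22,52,38)
river: ρ → (38,24,-36)
river: ρ → (-36,48,26)
river: ρ → (26,56,-28)
river: ρ → (-28,56,26)
river: ρ → (26,48,-36)
river: ρ → (-36,24,38)
closes: descent 0, river 12
min |a| on river = 4

4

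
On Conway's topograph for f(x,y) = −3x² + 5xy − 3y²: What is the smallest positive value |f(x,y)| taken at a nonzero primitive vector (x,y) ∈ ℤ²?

translate: b→1 (≡-5 mod 6), so (3,-5,3)→(3,1,1)
flip: (3,1,1)→(1,-1,3)
translate: b→1 (≡-1 mod 2), so (1,-1,3)→(1,1,3)
reduced (well bottom): (1,1,3) with a≤c, −a<b≤a
well minimum |f| = |-1| = 1 (negative-definite)

1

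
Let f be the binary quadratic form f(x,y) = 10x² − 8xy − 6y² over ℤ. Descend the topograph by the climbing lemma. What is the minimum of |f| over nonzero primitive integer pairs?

descent: ρ → (-6,8,10)  [lands on river]
river: ρ → (10,12,-4)
river: ρ → (-4,12,10)
river: ρ → (10,8,-6)
river: ρ → (-6,16,2)
river: ρ → (2,16,-6)
closes: descent 1, river 6
min |a| on river = 2

2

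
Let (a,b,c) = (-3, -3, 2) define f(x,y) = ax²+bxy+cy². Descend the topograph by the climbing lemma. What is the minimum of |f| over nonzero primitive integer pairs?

descent: ρ → (2,3,-3)  [lands on river]
river: ρ → (-3,3,2)
river: ρ → (2,5,-1)
river: ρ → (-1,5,2)
closes: descent 1, river 4
min |a| on river = 1

1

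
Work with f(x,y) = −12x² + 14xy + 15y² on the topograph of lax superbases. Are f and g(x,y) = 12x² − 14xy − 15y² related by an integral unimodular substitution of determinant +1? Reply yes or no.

D₁ = 916, D₂ = 916
river cycle of f (length 18): (15, 16, -11), (-11, 28, 3), (3, 26, -20), (-20, 14, 9), (9, 22, -12), (-12, 26, 5), (5, 24, -17), (-17, 10, 12), (12, 14, -15), (-15, 16, 11), … (8 more)
river cycle of g (length 18): (-15, 14, 12), (12, 10, -17), (-17, 24, 5), (5, 26, -12), (-12, 22, 9), (9, 14, -20), (-20, 26, 3), (3, 28, -11), (-11, 16, 15), (15, 14, -12), … (8 more)
cycles differ ⇒ inequivalent

no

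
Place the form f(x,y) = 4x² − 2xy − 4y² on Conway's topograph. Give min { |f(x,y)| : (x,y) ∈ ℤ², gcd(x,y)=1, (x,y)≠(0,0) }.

descent: ρ → (-4,2,4)  [lands on river]
river: ρ → (4,6,-2)
river: ρ → (-2,6,4)
river: ρ → (4,2,-4)
river: ρ → (-4,6,2)
river: ρ → (2,6,-4)
closes: descent 1, river 6
min |a| on river = 2

2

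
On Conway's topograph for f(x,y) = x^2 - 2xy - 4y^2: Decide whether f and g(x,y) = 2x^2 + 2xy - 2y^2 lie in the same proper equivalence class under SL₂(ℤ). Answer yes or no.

D₁ = 20, D₂ = 20
river cycle of f (length 2): (1, 4, -1), (-1, 4, 1)
river cycle of g (length 2): (-2, 2, 2), (2, 2, -2)
cycles differ ⇒ inequivalent

no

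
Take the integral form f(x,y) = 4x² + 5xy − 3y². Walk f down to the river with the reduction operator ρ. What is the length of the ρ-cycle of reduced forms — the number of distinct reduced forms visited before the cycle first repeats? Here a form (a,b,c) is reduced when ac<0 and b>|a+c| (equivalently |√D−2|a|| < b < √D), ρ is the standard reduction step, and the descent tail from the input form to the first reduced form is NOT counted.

D = 73, ⌊√D⌋ = 8
river: ρ → (-3,7,2)
river: ρ → (2,5,-6)
river: ρ → (-6,7,1)
river: ρ → (1,7,-6)
river: ρ → (-6,5,2)
river: ρ → (2,7,-3)
river: ρ → (-3,5,4)
river: ρ → (4,3,-4)
river: ρ → (-4,5,3)
river: ρ → (3,7,-2)
river: ρ → (-2,5,6)
river: ρ → (6,7,-1)
river: ρ → (-1,7,6)
river: ρ → (6,5,-2)
river: ρ → (-2,7,3)
river: ρ → (3,5,-4)
river: ρ → (-4,3,4)
river: ρ → (4,5,-3)
ρ-cycle length = 18 (tail of 0 descent steps not counted)

18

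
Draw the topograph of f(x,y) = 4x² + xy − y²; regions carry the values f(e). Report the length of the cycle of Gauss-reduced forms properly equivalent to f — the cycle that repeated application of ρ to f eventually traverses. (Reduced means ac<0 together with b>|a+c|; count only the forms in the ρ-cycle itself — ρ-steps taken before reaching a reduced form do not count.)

D = 17, ⌊√D⌋ = 4
descent: ρ → (-1,3,2)  [lands on river]
river: ρ → (2,1,-2)
river: ρ → (-2,3,1)
river: ρ → (1,3,-2)
river: ρ → (-2,1,2)
river: ρ → (2,3,-1)
ρ-cycle length = 6 (tail of 1 descent step not counted)

6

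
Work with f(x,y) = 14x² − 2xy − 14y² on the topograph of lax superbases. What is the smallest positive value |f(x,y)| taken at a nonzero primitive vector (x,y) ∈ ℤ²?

descent: ρ → (-14,2,14)  [lands on river]
river: ρ → (14,26,-2)
river: ρ → (-2,26,14)
river: ρ → (14,2,-14)
river: ρ → (-14,26,2)
river: ρ → (2,26,-14)
closes: descent 1, river 6
min |a| on river = 2

2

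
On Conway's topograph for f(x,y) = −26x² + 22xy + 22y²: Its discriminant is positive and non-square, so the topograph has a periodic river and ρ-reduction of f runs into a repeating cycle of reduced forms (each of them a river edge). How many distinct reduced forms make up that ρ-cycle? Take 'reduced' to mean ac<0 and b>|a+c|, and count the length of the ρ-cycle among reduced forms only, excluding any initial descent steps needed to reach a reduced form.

D = 2772, ⌊√D⌋ = 52
river: ρ → (22,22,-26)
river: ρ → (-26,30,18)
river: ρ → (18,42,-14)
river: ρ → (-14,42,18)
river: ρ → (18,30,-26)
river: ρ → (-26,22,22)
ρ-cycle length = 6 (tail of 0 descent steps not counted)

6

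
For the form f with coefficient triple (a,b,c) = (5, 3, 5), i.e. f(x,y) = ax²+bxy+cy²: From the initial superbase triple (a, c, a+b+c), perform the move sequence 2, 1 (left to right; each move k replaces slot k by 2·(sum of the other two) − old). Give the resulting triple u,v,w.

start (5,5,13) = (f(1,0),f(0,1),f(1,1))
replace slot 2: 2·(5+13) − 5 = 31 → (5,31,13)
replace slot 1: 2·(31+13) − 5 = 83 → (83,31,13)

83,31,13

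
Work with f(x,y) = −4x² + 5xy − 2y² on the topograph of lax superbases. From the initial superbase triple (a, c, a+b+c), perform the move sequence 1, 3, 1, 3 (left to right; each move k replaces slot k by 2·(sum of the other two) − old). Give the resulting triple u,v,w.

start (-4,-2,-1) = (f(1,0),f(0,1),f(1,1))
replace slot 1: 2·((-2)+(-1)) − (-4) = -2 → (-2,-2,-1)
replace slot 3: 2·((-2)+(-2)) − (-1) = -7 → (-2,-2,-7)
replace slot 1: 2·((-2)+(-7)) − (-2) = -16 → (-16,-2,-7)
replace slot 3: 2·((-16)+(-2)) − (-7) = -29 → (-16,-2,-29)

-16,-2,-29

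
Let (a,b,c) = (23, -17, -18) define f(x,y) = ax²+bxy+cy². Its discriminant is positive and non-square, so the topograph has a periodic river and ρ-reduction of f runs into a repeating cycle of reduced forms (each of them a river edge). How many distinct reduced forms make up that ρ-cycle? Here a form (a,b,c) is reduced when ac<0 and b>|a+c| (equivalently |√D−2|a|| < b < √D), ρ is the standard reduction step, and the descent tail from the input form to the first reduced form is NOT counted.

D = 1945, ⌊√D⌋ = 44
descent: ρ → (-18,17,23)  [lands on river]
river: ρ → (23,29,-12)
river: ρ → (-12,43,2)
river: ρ → (2,41,-33)
river: ρ → (-33,25,10)
river: ρ → (10,35,-18)
river: ρ → (-18,37,8)
river: ρ → (8,43,-3)
river: ρ → (-3,41,22)
river: ρ → (22,3,-22)
river: ρ → (-22,41,3)
river: ρ → (3,43,-8)
river: ρ → (-8,37,18)
river: ρ → (18,35,-10)
river: ρ → (-10,25,33)
river: ρ → (33,41,-2)
river: ρ → (-2,43,12)
river: ρ → (12,29,-23)
river: ρ → (-23,17,18)
river: ρ → (18,19,-22)
river: ρ → (-22,25,15)
river: ρ → (15,35,-12)
river: ρ → (-12,37,12)
river: ρ → (12,35,-15)
river: ρ → (-15,25,22)
river: ρ → (22,19,-18)
ρ-cycle length = 26 (tail of 1 descent step not counted)

26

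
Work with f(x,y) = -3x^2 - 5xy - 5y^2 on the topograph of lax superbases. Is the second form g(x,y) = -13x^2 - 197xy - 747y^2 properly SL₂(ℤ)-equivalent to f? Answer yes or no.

D₁ = -35, D₂ = -35
f is negative-definite; reduce −f:
−f: translate: b→-1 (≡5 mod 6), so (3,5,5)→(3,-1,3)
−f: flip: (3,-1,3)→(3,1,3)
−f: reduced (well bottom): (3,1,3) with a≤c, −a<b≤a
flip sign back: reduced form of f is (-3,-1,-3)
g is negative-definite; reduce −g:
−g: translate: b→-11 (≡197 mod 26), so (13,197,747)→(13,-11,3)
−g: flip: (13,-11,3)→(3,11,13)
−g: translate: b→-1 (≡11 mod 6), so (3,11,13)→(3,-1,3)
−g: flip: (3,-1,3)→(3,1,3)
−g: reduced (well bottom): (3,1,3) with a≤c, −a<b≤a
flip sign back: reduced form of g is (-3,-1,-3)
reduced forms (-3, -1, -3) vs (-3, -1, -3) ⇒ equivalent

yes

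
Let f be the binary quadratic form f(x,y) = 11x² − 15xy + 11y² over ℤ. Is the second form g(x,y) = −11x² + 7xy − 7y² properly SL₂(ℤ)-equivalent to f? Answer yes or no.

D₁ = -259, D₂ = -259
f: translate: b→7 (≡-15 mod 22), so (11,-15,11)→(11,7,7)
f: flip: (11,7,7)→(7,-7,11)
f: translate: b→7 (≡-7 mod 14), so (7,-7,11)→(7,7,11)
f: reduced (well bottom): (7,7,11) with a≤c, −a<b≤a
g is negative-definite; reduce −g:
−g: flip: (11,-7,7)→(7,7,11)
−g: reduced (well bottom): (7,7,11) with a≤c, −a<b≤a
flip sign back: reduced form of g is (-7,-7,-11)
reduced forms (7, 7, 11) vs (-7, -7, -11) ⇒ inequivalent

no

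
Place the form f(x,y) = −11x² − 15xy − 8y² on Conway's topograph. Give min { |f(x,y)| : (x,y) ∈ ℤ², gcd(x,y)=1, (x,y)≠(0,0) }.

translate: b→-7 (≡15 mod 22), so (11,15,8)→(11,-7,4)
flip: (11,-7,4)→(4,7,11)
translate: b→-1 (≡7 mod 8), so (4,7,11)→(4,-1,8)
reduced (well bottom): (4,-1,8) with a≤c, −a<b≤a
well minimum |f| = |-4| = 4 (negative-definite)

4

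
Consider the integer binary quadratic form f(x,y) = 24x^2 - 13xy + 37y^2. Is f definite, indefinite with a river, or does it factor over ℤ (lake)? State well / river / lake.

D = b²−4ac = (-13)² − 4·24·37 = -3383
D < 0 ⇒ definite ⇒ every region one sign ⇒ single well

well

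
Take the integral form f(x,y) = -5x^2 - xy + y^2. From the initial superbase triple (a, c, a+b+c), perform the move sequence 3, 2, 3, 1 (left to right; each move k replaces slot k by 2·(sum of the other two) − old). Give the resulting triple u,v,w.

start (-5,1,-5) = (f(1,0),f(0,1),f(1,1))
replace slot 3: 2·((-5)+1) − (-5) = -3 → (-5,1,-3)
replace slot 2: 2·((-5)+(-3)) − 1 = -17 → (-5,-17,-3)
replace slot 3: 2·((-5)+(-17)) − (-3) = -41 → (-5,-17,-41)
replace slot 1: 2·((-17)+(-41)) − (-5) = -111 → (-111,-17,-41)

-111,-17,-41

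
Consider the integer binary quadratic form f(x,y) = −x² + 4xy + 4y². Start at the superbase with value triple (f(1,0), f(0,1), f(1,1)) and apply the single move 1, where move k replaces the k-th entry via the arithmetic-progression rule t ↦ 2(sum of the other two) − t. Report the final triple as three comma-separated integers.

start (-1,4,7) = (f(1,0),f(0,1),f(1,1))
replace slot 1: 2·(4+7) − (-1) = 23 → (23,4,7)

23,4,7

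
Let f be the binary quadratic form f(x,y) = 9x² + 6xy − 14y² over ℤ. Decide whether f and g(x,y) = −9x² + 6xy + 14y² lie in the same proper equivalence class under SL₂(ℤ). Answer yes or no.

D₁ = 540, D₂ = 540
river cycle of f (length 8): (-14, 22, 1), (1, 22, -14), (-14, 6, 9), (9, 12, -11), (-11, 10, 10), (10, 10, -11), (-11, 12, 9), (9, 6, -14)
river cycle of g (length 8): (14, 22, -1), (-1, 22, 14), (14, 6, -9), (-9, 12, 11), (11, 10, -10), (-10, 10, 11), (11, 12, -9), (-9, 6, 14)
cycles differ ⇒ inequivalent

no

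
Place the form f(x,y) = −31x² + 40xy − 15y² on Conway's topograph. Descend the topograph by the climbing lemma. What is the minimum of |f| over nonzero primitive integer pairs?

translate: b→22 (≡-40 mod 62), so (31,-40,15)→(31,22,6)
flip: (31,22,6)→(6,-22,31)
translate: b→2 (≡-22 mod 12), so (6,-22,31)→(6,2,11)
reduced (well bottom): (6,2,11) with a≤c, −a<b≤a
well minimum |f| = |-6| = 6 (negative-definite)

6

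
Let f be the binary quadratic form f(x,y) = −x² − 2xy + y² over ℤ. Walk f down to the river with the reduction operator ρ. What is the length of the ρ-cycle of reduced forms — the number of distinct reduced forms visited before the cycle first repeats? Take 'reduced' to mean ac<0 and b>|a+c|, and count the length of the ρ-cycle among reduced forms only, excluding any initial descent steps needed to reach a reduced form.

D = 8, ⌊√D⌋ = 2
descent: ρ → (1,2,-1)  [lands on river]
river: ρ → (-1,2,1)
ρ-cycle length = 2 (tail of 1 descent step not counted)

2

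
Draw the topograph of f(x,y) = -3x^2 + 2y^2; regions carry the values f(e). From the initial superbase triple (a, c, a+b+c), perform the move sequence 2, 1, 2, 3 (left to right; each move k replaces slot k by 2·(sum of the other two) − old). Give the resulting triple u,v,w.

start (-3,2,-1) = (f(1,0),f(0,1),f(1,1))
replace slot 2: 2·((-3)+(-1)) − 2 = -10 → (-3,-10,-1)
replace slot 1: 2·((-10)+(-1)) − (-3) = -19 → (-19,-10,-1)
replace slot 2: 2·((-19)+(-1)) − (-10) = -30 → (-19,-30,-1)
replace slot 3: 2·((-19)+(-30)) − (-1) = -97 → (-19,-30,-97)

-19,-30,-97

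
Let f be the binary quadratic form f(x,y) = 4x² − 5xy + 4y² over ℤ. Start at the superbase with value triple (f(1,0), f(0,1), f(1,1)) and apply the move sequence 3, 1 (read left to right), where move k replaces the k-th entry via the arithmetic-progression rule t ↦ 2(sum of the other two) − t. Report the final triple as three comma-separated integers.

start (4,4,3) = (f(1,0),f(0,1),f(1,1))
replace slot 3: 2·(4+4) − 3 = 13 → (4,4,13)
replace slot 1: 2·(4+13) − 4 = 30 → (30,4,13)

30,4,13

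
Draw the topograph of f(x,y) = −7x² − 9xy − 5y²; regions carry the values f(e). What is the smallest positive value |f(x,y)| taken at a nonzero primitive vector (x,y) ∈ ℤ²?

translate: b→-5 (≡9 mod 14), so (7,9,5)→(7,-5,3)
flip: (7,-5,3)→(3,5,7)
translate: b→-1 (≡5 mod 6), so (3,5,7)→(3,-1,5)
reduced (well bottom): (3,-1,5) with a≤c, −a<b≤a
well minimum |f| = |-3| = 3 (negative-definite)

3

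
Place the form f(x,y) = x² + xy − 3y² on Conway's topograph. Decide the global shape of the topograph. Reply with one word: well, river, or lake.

D = b²−4ac = 1² − 4·1·(-3) = 13
D > 0 non-square ⇒ indefinite ⇒ periodic river

river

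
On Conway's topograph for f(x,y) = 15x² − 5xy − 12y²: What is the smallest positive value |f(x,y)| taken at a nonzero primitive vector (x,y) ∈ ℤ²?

descent: ρ → (-12,5,15)  [lands on river]
river: ρ → (15,25,-2)
river: ρ → (-2,27,2)
river: ρ → (2,25,-15)
river: ρ → (-15,5,12)
river: ρ → (12,19,-8)
river: ρ → (-8,13,18)
river: ρ → (18,23,-3)
river: ρ → (-3,25,10)
river: ρ → (10,15,-13)
river: ρ → (-13,11,12)
river: ρ → (12,13,-12)
river: ρ → (-12,11,13)
river: ρ → (13,15,-10)
river: ρ → (-10,25,3)
river: ρ → (3,23,-18)
river: ρ → (-18,13,8)
river: ρ → (8,19,-12)
closes: descent 1, river 18
min |a| on river = 2

2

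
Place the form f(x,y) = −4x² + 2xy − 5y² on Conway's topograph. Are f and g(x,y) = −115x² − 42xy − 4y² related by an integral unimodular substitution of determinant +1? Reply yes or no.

D₁ = -76, D₂ = -76
f is negative-definite; reduce −f:
−f: reduced (well bottom): (4,-2,5) with a≤c, −a<b≤a
flip sign back: reduced form of f is (-4,2,-5)
g is negative-definite; reduce −g:
−g: flip: (115,42,4)→(4,-42,115)
−g: translate: b→-2 (≡-42 mod 8), so (4,-42,115)→(4,-2,5)
−g: reduced (well bottom): (4,-2,5) with a≤c, −a<b≤a
flip sign back: reduced form of g is (-4,2,-5)
reduced forms (-4, 2, -5) vs (-4, 2, -5) ⇒ equivalent

yes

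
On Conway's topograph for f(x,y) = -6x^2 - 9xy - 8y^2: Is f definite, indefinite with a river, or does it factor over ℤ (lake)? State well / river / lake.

D = b²−4ac = (-9)² − 4·(-6)·(-8) = -111
D < 0 ⇒ definite ⇒ every region one sign ⇒ single well

well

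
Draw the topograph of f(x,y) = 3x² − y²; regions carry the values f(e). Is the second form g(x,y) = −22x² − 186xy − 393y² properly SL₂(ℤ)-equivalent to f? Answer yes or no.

D₁ = 12, D₂ = 12
river cycle of f (length 2): (-1, 2, 2), (2, 2, -1)
river cycle of g (length 2): (-1, 2, 2), (2, 2, -1)
cycles coincide ⇒ equivalent

yes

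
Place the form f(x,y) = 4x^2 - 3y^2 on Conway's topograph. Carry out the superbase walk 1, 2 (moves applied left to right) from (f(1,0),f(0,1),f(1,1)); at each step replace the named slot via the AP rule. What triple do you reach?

start (4,-3,1) = (f(1,0),f(0,1),f(1,1))
replace slot 1: 2·((-3)+1) − 4 = -8 → (-8,-3,1)
replace slot 2: 2·((-8)+1) − (-3) = -11 → (-8,-11,1)

-8,-11,1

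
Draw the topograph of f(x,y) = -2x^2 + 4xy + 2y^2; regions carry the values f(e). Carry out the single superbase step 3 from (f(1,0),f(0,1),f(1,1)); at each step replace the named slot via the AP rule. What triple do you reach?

start (-2,2,4) = (f(1,0),f(0,1),f(1,1))
replace slot 3: 2·((-2)+2) − 4 = -4 → (-2,2,-4)

-2,2,-4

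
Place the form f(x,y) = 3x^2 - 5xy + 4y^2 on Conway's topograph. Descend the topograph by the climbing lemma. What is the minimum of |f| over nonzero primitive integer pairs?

translate: b→1 (≡-5 mod 6), so (3,-5,4)→(3,1,2)
flip: (3,1,2)→(2,-1,3)
reduced (well bottom): (2,-1,3) with a≤c, −a<b≤a
well minimum = a = 2

2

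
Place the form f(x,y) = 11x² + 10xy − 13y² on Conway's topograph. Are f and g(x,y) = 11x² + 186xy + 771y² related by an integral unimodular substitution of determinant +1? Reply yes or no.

D₁ = 672, D₂ = 672
river cycle of f (length 6): (-13, 16, 8), (8, 16, -13), (-13, 10, 11), (11, 12, -12), (-12, 12, 11), (11, 10, -13)
river cycle of g (length 6): (11, 10, -13), (-13, 16, 8), (8, 16, -13), (-13, 10, 11), (11, 12, -12), (-12, 12, 11)
cycles coincide ⇒ equivalent

yes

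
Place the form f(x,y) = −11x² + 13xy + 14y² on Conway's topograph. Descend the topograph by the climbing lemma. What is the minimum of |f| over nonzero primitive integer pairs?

river: ρ → (14,15,-10)
river: ρ → (-10,25,4)
river: ρ → (4,23,-16)
river: ρ → (-16,9,11)
river: ρ → (11,13,-14)
river: ρ → (-14,15,10)
river: ρ → (10,25,-4)
river: ρ → (-4,23,16)
river: ρ → (16,9,-11)
river: ρ → (-11,13,14)
closes: descent 0, river 10
min |a| on river = 4

4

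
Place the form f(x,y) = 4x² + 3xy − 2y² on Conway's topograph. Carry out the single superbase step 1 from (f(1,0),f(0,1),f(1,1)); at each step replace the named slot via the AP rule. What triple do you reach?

start (4,-2,5) = (f(1,0),f(0,1),f(1,1))
replace slot 1: 2·((-2)+5) − 4 = 2 → (2,-2,5)

2,-2,5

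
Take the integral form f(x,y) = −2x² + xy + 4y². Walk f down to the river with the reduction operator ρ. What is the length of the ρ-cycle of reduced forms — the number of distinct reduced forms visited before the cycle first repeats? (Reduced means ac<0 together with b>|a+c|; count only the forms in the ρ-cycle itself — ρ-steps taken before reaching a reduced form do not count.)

D = 33, ⌊√D⌋ = 5
descent: ρ → (4,-1,-2)
descent: ρ → (-2,5,1)  [lands on river]
river: ρ → (1,5,-2)
river: ρ → (-2,3,3)
river: ρ → (3,3,-2)
ρ-cycle length = 4 (tail of 2 descent steps not counted)

4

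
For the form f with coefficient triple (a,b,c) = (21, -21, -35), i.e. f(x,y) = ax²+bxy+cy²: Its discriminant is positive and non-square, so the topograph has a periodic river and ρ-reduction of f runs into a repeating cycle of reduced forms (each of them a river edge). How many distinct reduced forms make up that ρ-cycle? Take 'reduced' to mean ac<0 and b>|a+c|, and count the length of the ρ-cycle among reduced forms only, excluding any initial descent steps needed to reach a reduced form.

D = 3381, ⌊√D⌋ = 58
descent: ρ → (-35,21,21)  [lands on river]
river: ρ → (21,21,-35)
river: ρ → (-35,49,7)
river: ρ → (7,49,-35)
ρ-cycle length = 4 (tail of 1 descent step not counted)

4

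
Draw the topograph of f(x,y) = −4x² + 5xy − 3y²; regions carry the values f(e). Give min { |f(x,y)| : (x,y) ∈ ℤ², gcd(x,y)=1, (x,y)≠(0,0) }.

translate: b→3 (≡-5 mod 8), so (4,-5,3)→(4,3,2)
flip: (4,3,2)→(2,-3,4)
translate: b→1 (≡-3 mod 4), so (2,-3,4)→(2,1,3)
reduced (well bottom): (2,1,3) with a≤c, −a<b≤a
well minimum |f| = |-2| = 2 (negative-definite)

2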